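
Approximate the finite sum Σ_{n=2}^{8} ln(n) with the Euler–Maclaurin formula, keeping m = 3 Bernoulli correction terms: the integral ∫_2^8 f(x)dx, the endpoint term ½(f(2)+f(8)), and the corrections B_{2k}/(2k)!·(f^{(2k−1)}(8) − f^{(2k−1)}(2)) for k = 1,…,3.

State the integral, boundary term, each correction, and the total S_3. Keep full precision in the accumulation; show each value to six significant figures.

∫_2^8 ln(x) dx evaluates to 9.24924.
Endpoint term: (f(2) + f(8))/2 = (0.693147 + 2.07944)/2 = 1.38629.
Running total after boundary: 10.6355.
Order-1 term: 1/12 · (0.125000 − 0.500000) = -0.0312500.
Running total after k=1: 10.6043.
Order-2 term: −1/720 · (0.00390625 − 0.250000) = 0.000341797.
Running total after k=2: 10.6046.
Order-3 term: 1/30240 · (0.000732422 − 0.750000) = -2.47774e-05.

S_3 ≈ 10.6046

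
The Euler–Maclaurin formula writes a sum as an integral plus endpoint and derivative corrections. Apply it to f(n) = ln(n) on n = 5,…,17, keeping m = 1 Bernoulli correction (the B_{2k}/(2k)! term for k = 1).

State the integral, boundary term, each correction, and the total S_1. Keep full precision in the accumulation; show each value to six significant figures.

The integral term ∫_5^17 ln(x) dx = 28.1174.
Endpoint term: (f(5) + f(17))/2 = (1.60944 + 2.83321)/2 = 2.22133.
Integral + boundary = 30.3388.
Correction k=1: B_{2}/2! · (f^{(1)}(17) − f^{(1)}(5)) = 1/12 · (0.0588235 − 0.200000) = -0.0117647.

S_1 ≈ 30.3270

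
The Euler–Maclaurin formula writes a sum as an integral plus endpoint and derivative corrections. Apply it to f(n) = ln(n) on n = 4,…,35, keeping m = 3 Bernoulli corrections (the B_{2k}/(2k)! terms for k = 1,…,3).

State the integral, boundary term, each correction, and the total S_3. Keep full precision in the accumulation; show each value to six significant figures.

S_3 ≈ 90.3444

Integral: ∫_4^35 ln(x) dx = 87.8920.
Boundary: ½(f(4) + f(35)) = ½(1.38629 + 3.55535) = 2.47082.
Integral + boundary = 90.3628.
k=1: B_{2}/(2)! × [f^{(1)}(35) − f^{(1)}(4)] = 1/12 × (0.0285714 − 0.250000) = -0.0184524.
Partial sum through k=1: 90.3444.
k=2: B_{4}/(4)! × [f^{(3)}(35) − f^{(3)}(4)] = −1/720 × (4.66472e-05 − 0.0312500) = 4.33380e-05.
Partial sum through k=2: 90.3444.
k=3: B_{6}/(6)! × [f^{(5)}(35) − f^{(5)}(4)] = 1/30240 × (4.56952e-07 − 0.0234375) = -7.75034e-07.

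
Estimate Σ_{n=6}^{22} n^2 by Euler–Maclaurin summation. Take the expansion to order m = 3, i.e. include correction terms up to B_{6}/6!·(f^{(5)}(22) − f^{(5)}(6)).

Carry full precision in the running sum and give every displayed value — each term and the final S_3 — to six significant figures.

S_3 ≈ 3740.00

Integral: ∫_6^22 x^2 dx = 3477.33.
Endpoint term: (f(6) + f(22))/2 = (36.0000 + 484.000)/2 = 260.000.
Integral + boundary = 3737.33.
k=1: B_{2}/(2)! × [f^{(1)}(22) − f^{(1)}(6)] = 1/12 × (44.0000 − 12.0000) = 2.66667.
Running total after k=1: 3740.00.
k=2: B_{4}/(4)! × [f^{(3)}(22) − f^{(3)}(6)] = −1/720 × (0.00000 − 0.00000) = 0.00000.
Running total after k=2: 3740.00.
k=3: B_{6}/(6)! × [f^{(5)}(22) − f^{(5)}(6)] = 1/30240 × (0.00000 − 0.00000) = 0.00000.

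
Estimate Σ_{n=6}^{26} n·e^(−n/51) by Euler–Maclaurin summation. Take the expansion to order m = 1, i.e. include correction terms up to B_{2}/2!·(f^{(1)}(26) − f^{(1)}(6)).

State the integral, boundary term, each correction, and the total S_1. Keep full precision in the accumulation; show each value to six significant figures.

S_1 ≈ 236.177

Integral: ∫_6^26 x·e^(−x/51) dx = 225.743.
½[f(6) + f(26)] = ½[5.33406 + 15.6159] = 10.4750.
Running total after boundary: 236.218.
Correction k=1: B_{2}/2! · (f^{(1)}(26) − f^{(1)}(6)) = 1/12 · (0.294418 − 0.784420) = -0.0408335.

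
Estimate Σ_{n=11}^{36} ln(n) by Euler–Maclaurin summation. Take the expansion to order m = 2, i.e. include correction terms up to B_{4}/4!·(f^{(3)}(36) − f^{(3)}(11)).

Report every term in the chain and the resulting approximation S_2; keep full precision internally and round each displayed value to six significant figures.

Integral: ∫_11^36 ln(x) dx = 77.6298.
Boundary: ½(f(11) + f(36)) = ½(2.39790 + 3.58352) = 2.99071.
Running total after boundary: 80.6205.
Order-1 term: 1/12 · (0.0277778 − 0.0909091) = -0.00526094.
Partial sum through k=1: 80.6153.
Order-2 term: −1/720 · (4.28669e-05 − 0.00150263) = 2.02745e-06.

S_2 ≈ 80.6153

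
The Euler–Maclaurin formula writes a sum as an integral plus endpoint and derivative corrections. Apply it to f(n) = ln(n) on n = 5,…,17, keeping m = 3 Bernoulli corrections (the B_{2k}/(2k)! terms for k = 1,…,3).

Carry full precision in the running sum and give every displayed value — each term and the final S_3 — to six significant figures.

S_3 ≈ 30.3270

The integral term ∫_5^17 ln(x) dx = 28.1174.
Boundary: ½(f(5) + f(17)) = ½(1.60944 + 2.83321) = 2.22133.
So far: 30.3388.
Correction k=1: B_{2}/2! · (f^{(1)}(17) − f^{(1)}(5)) = 1/12 · (0.0588235 − 0.200000) = -0.0117647.
Partial sum through k=1: 30.3270.
Correction k=2: B_{4}/4! · (f^{(3)}(17) − f^{(3)}(5)) = −1/720 · (0.000407083 − 0.0160000) = 2.16568e-05.
Partial sum through k=2: 30.3270.
Correction k=3: B_{6}/6! · (f^{(5)}(17) − f^{(5)}(5)) = 1/30240 · (1.69031e-05 − 0.00768000) = -2.53409e-07.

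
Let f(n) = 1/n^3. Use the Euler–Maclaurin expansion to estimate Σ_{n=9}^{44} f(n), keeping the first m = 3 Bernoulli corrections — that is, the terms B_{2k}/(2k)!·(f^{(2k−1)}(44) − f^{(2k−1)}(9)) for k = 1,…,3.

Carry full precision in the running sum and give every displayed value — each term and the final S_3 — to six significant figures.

∫_9^44 1/x^3 dx evaluates to 0.00591458.
Boundary: ½(f(9) + f(44)) = ½(0.00137174 + 1.17393e-05) = 0.000691741.
Running total after boundary: 0.00660632.
k=1: B_{2}/(2)! × [f^{(1)}(44) − f^{(1)}(9)] = 1/12 × (-8.00406e-07 − (-0.000457247)) = 3.80372e-05.
Running total after k=1: 0.00664435.
k=2: B_{4}/(4)! × [f^{(3)}(44) − f^{(3)}(9)] = −1/720 × (-8.26866e-09 − (-0.000112901)) = -1.56795e-07.
Running total after k=2: 0.00664420.
k=3: B_{6}/(6)! × [f^{(5)}(44) − f^{(5)}(9)] = 1/30240 × (-1.79382e-10 − (-5.85410e-05)) = 1.93588e-09.

S_3 ≈ 0.00664420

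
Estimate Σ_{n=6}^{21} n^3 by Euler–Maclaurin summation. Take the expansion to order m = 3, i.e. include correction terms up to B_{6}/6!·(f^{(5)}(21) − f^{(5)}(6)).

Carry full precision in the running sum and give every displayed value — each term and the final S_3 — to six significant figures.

The integral term ∫_6^21 x^3 dx = 48296.2.
½[f(6) + f(21)] = ½[216.000 + 9261.00] = 4738.50.
Integral + boundary = 53034.8.
k=1: B_{2}/(2)! × [f^{(1)}(21) − f^{(1)}(6)] = 1/12 × (1323.00 − 108.000) = 101.250.
Partial sum through k=1: 53136.0.
k=2: B_{4}/(4)! × [f^{(3)}(21) − f^{(3)}(6)] = −1/720 × (6.00000 − 6.00000) = 0.00000.
Partial sum through k=2: 53136.0.
k=3: B_{6}/(6)! × [f^{(5)}(21) − f^{(5)}(6)] = 1/30240 × (0.00000 − 0.00000) = 0.00000.

S_3 ≈ 53136.0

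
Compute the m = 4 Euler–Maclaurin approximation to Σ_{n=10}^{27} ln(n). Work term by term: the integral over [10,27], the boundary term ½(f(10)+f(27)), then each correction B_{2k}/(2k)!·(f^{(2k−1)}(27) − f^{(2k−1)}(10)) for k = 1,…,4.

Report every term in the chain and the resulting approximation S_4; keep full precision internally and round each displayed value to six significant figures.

S_4 ≈ 51.7557

Integral: ∫_10^27 ln(x) dx = 48.9617.
Boundary: ½(f(10) + f(27)) = ½(2.30259 + 3.29584) = 2.79921.
So far: 51.7610.
k=1: B_{2}/(2)! × [f^{(1)}(27) − f^{(1)}(10)] = 1/12 × (0.0370370 − 0.100000) = -0.00524691.
Partial sum through k=1: 51.7557.
k=2: B_{4}/(4)! × [f^{(3)}(27) − f^{(3)}(10)] = −1/720 × (0.000101611 − 0.00200000) = 2.63665e-06.
Partial sum through k=2: 51.7557.
k=3: B_{6}/(6)! × [f^{(5)}(27) − f^{(5)}(10)] = 1/30240 × (1.67260e-06 − 0.000240000) = -7.88120e-09.
Partial sum through k=3: 51.7557.
k=4: B_{8}/(8)! × [f^{(7)}(27) − f^{(7)}(10)] = −1/1209600 × (6.88313e-08 − 7.20000e-05) = 5.94669e-11.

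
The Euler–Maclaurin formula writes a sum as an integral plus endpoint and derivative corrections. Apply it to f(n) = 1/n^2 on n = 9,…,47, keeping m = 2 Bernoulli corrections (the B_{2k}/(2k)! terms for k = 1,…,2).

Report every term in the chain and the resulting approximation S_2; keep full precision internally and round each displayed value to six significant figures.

Integral: ∫_9^47 1/x^2 dx = 0.0898345.
Endpoint term: (f(9) + f(47))/2 = (0.0123457 + 0.000452694)/2 = 0.00639919.
Running total after boundary: 0.0962337.
Order-1 term: 1/12 · (-1.92636e-05 − (-0.00274348)) = 0.000227018.
Running total after k=1: 0.0964607.
Order-2 term: −1/720 · (-1.04646e-07 − (-0.000406442)) = -5.64358e-07.

S_2 ≈ 0.0964602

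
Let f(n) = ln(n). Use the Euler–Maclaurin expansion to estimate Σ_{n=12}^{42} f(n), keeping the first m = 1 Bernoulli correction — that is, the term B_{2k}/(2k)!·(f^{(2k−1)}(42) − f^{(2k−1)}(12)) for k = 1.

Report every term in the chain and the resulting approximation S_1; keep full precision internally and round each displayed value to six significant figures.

S_1 ≈ 100.270

∫_12^42 ln(x) dx evaluates to 97.1632.
Endpoint term: (f(12) + f(42))/2 = (2.48491 + 3.73767)/2 = 3.11129.
So far: 100.275.
k=1: B_{2}/(2)! × [f^{(1)}(42) − f^{(1)}(12)] = 1/12 × (0.0238095 − 0.0833333) = -0.00496032.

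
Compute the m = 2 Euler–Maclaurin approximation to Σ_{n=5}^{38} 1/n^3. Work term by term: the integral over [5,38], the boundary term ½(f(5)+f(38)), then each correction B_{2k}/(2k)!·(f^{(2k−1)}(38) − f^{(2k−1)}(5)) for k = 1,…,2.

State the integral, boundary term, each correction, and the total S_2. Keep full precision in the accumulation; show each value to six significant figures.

The integral term ∫_5^38 1/x^3 dx = 0.0196537.
½[f(5) + f(38)] = ½[0.00800000 + 1.82242e-05] = 0.00400911.
So far: 0.0236629.
k=1: B_{2}/(2)! × [f^{(1)}(38) − f^{(1)}(5)] = 1/12 × (-1.43876e-06 − (-0.00480000)) = 0.000399880.
Running total after k=1: 0.0240627.
k=2: B_{4}/(4)! × [f^{(3)}(38) − f^{(3)}(5)] = −1/720 × (-1.99274e-08 − (-0.00384000)) = -5.33331e-06.

S_2 ≈ 0.0240574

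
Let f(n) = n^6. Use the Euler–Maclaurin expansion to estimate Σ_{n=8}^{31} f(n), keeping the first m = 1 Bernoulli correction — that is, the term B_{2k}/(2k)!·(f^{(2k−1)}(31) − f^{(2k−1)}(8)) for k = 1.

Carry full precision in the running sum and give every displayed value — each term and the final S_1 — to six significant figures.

∫_8^31 x^6 dx evaluates to 3.93007e+09.
Boundary: ½(f(8) + f(31)) = ½(262144 + 8.87504e+08) = 4.43883e+08.
Running total after boundary: 4.37396e+09.
Order-1 term: 1/12 · (1.71775e+08 − 196608) = 1.42982e+07.

S_1 ≈ 4.38825e+09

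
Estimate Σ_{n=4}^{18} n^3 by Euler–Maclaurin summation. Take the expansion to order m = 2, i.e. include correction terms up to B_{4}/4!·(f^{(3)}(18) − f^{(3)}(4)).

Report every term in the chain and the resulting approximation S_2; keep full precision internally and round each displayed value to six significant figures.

∫_4^18 x^3 dx evaluates to 26180.0.
Endpoint term: (f(4) + f(18))/2 = (64.0000 + 5832.00)/2 = 2948.00.
Running total after boundary: 29128.0.
k=1: B_{2}/(2)! × [f^{(1)}(18) − f^{(1)}(4)] = 1/12 × (972.000 − 48.0000) = 77.0000.
After k=1: 29205.0.
k=2: B_{4}/(4)! × [f^{(3)}(18) − f^{(3)}(4)] = −1/720 × (6.00000 − 6.00000) = 0.00000.

S_2 ≈ 29205.0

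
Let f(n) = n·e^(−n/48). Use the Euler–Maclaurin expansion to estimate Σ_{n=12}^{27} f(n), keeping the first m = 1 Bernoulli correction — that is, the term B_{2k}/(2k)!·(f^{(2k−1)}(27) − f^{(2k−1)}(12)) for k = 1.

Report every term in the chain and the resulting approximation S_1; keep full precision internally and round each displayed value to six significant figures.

S_1 ≈ 204.065

∫_12^27 x·e^(−x/48) dx evaluates to 191.728.
Endpoint term: (f(12) + f(27))/2 = (9.34561 + 15.3841)/2 = 12.3649.
So far: 204.093.
k=1: B_{2}/(2)! × [f^{(1)}(27) − f^{(1)}(12)] = 1/12 × (0.249280 − 0.584101) = -0.0279017.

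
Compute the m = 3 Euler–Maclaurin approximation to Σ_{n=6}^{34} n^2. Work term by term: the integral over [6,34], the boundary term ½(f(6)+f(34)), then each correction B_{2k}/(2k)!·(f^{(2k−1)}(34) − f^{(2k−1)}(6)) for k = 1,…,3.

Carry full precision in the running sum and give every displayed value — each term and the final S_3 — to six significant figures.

∫_6^34 x^2 dx evaluates to 13029.3.
Endpoint term: (f(6) + f(34))/2 = (36.0000 + 1156.00)/2 = 596.000.
Running total after boundary: 13625.3.
Order-1 term: 1/12 · (68.0000 − 12.0000) = 4.66667.
Running total after k=1: 13630.0.
Order-2 term: −1/720 · (0.00000 − 0.00000) = 0.00000.
Running total after k=2: 13630.0.
Order-3 term: 1/30240 · (0.00000 − 0.00000) = 0.00000.

S_3 ≈ 13630.0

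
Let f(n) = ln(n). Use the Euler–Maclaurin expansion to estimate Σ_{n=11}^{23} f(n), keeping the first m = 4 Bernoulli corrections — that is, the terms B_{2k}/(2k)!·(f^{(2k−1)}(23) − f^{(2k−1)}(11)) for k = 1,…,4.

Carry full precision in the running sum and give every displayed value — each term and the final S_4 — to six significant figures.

∫_11^23 ln(x) dx evaluates to 33.7395.
Endpoint term: (f(11) + f(23))/2 = (2.39790 + 3.13549)/2 = 2.76669.
Running total after boundary: 36.5062.
Correction k=1: B_{2}/2! · (f^{(1)}(23) − f^{(1)}(11)) = 1/12 · (0.0434783 − 0.0909091) = -0.00395257.
After k=1: 36.5023.
Correction k=2: B_{4}/4! · (f^{(3)}(23) − f^{(3)}(11)) = −1/720 · (0.000164379 − 0.00150263) = 1.85868e-06.
After k=2: 36.5023.
Correction k=3: B_{6}/6! · (f^{(5)}(23) − f^{(5)}(11)) = 1/30240 · (3.72883e-06 − 0.000149021) = -4.80464e-09.
After k=3: 36.5023.
Correction k=4: B_{8}/8! · (f^{(7)}(23) − f^{(7)}(11)) = −1/1209600 · (2.11465e-07 − 3.69474e-05) = 3.03703e-11.

S_4 ≈ 36.5023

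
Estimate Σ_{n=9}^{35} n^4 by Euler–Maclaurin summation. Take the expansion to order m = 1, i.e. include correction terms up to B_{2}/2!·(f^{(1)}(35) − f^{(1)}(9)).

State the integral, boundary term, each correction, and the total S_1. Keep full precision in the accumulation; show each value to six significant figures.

∫_9^35 x^4 dx evaluates to 1.04926e+07.
Endpoint term: (f(9) + f(35))/2 = (6561.00 + 1.50062e+06)/2 = 753593.
Running total after boundary: 1.12462e+07.
Order-1 term: 1/12 · (171500 − 2916.00) = 14048.7.

S_1 ≈ 1.12602e+07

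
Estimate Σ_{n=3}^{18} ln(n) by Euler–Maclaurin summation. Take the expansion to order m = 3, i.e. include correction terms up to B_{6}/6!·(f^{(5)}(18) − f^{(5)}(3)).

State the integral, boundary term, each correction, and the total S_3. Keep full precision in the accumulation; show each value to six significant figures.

Integral: ∫_3^18 ln(x) dx = 33.7309.
½[f(3) + f(18)] = ½[1.09861 + 2.89037] = 1.99449.
Integral + boundary = 35.7253.
k=1: B_{2}/(2)! × [f^{(1)}(18) − f^{(1)}(3)] = 1/12 × (0.0555556 − 0.333333) = -0.0231481.
Running total after k=1: 35.7022.
k=2: B_{4}/(4)! × [f^{(3)}(18) − f^{(3)}(3)] = −1/720 × (0.000342936 − 0.0740741) = 0.000102404.
Running total after k=2: 35.7023.
k=3: B_{6}/(6)! × [f^{(5)}(18) − f^{(5)}(3)] = 1/30240 × (1.27013e-05 − 0.0987654) = -3.26563e-06.

S_3 ≈ 35.7023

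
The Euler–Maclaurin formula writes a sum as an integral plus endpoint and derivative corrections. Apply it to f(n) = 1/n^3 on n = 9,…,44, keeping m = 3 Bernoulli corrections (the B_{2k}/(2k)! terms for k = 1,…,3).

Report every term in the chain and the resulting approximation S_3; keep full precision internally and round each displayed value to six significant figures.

S_3 ≈ 0.00664420

Integral: ∫_9^44 1/x^3 dx = 0.00591458.
Endpoint term: (f(9) + f(44))/2 = (0.00137174 + 1.17393e-05)/2 = 0.000691741.
Running total after boundary: 0.00660632.
k=1: B_{2}/(2)! × [f^{(1)}(44) − f^{(1)}(9)] = 1/12 × (-8.00406e-07 − (-0.000457247)) = 3.80372e-05.
Partial sum through k=1: 0.00664435.
k=2: B_{4}/(4)! × [f^{(3)}(44) − f^{(3)}(9)] = −1/720 × (-8.26866e-09 − (-0.000112901)) = -1.56795e-07.
Partial sum through k=2: 0.00664420.
k=3: B_{6}/(6)! × [f^{(5)}(44) − f^{(5)}(9)] = 1/30240 × (-1.79382e-10 − (-5.85410e-05)) = 1.93588e-09.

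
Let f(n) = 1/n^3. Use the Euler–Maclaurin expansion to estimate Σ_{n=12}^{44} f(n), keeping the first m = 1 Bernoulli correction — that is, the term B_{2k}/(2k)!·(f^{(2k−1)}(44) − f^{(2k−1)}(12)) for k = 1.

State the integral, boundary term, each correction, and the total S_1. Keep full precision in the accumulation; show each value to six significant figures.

The integral term ∫_12^44 1/x^3 dx = 0.00321396.
Endpoint term: (f(12) + f(44))/2 = (0.000578704 + 1.17393e-05)/2 = 0.000295221.
Integral + boundary = 0.00350918.
k=1: B_{2}/(2)! × [f^{(1)}(44) − f^{(1)}(12)] = 1/12 × (-8.00406e-07 − (-0.000144676)) = 1.19896e-05.

S_1 ≈ 0.00352117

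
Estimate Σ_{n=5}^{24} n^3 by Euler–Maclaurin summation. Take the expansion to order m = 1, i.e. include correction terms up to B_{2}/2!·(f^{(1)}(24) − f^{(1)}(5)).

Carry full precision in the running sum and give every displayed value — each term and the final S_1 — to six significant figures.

S_1 ≈ 89900.0

Integral: ∫_5^24 x^3 dx = 82787.8.
Endpoint term: (f(5) + f(24))/2 = (125.000 + 13824.0)/2 = 6974.50.
So far: 89762.2.
Order-1 term: 1/12 · (1728.00 − 75.0000) = 137.750.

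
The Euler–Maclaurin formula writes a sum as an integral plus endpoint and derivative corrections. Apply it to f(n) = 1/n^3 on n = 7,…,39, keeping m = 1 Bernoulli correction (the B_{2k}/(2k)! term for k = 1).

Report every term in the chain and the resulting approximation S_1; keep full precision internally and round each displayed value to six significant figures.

∫_7^39 1/x^3 dx evaluates to 0.00987535.
Boundary: ½(f(7) + f(39)) = ½(0.00291545 + 1.68580e-05) = 0.00146615.
Running total after boundary: 0.0113415.
k=1: B_{2}/(2)! × [f^{(1)}(39) − f^{(1)}(7)] = 1/12 × (-1.29677e-06 − (-0.00124948)) = 0.000104015.

S_1 ≈ 0.0114455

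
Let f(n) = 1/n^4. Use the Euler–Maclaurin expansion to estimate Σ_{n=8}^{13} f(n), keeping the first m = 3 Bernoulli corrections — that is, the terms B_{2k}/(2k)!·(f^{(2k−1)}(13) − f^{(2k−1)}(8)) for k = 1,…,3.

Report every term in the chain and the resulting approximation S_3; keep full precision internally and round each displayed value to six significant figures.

S_3 ≈ 0.000648096

The integral term ∫_8^13 1/x^4 dx = 0.000499320.
Boundary: ½(f(8) + f(13)) = ½(0.000244141 + 3.50128e-05) = 0.000139577.
Running total after boundary: 0.000638896.
Order-1 term: 1/12 · (-1.07732e-05 − (-0.000122070)) = 9.27476e-06.
Running total after k=1: 0.000648171.
Order-2 term: −1/720 · (-1.91240e-06 − (-5.72205e-05)) = -7.68168e-08.
Running total after k=2: 0.000648094.
Order-3 term: 1/30240 · (-6.33693e-07 − (-5.00679e-05)) = 1.63473e-09.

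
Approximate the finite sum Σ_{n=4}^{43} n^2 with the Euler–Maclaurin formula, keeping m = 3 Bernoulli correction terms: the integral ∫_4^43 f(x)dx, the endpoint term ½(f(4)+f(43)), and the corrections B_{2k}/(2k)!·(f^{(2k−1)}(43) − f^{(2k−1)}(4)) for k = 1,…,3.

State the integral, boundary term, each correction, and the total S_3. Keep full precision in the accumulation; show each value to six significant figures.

The integral term ∫_4^43 x^2 dx = 26481.0.
½[f(4) + f(43)] = ½[16.0000 + 1849.00] = 932.500.
So far: 27413.5.
k=1: B_{2}/(2)! × [f^{(1)}(43) − f^{(1)}(4)] = 1/12 × (86.0000 − 8.00000) = 6.50000.
Partial sum through k=1: 27420.0.
k=2: B_{4}/(4)! × [f^{(3)}(43) − f^{(3)}(4)] = −1/720 × (0.00000 − 0.00000) = 0.00000.
Partial sum through k=2: 27420.0.
k=3: B_{6}/(6)! × [f^{(5)}(43) − f^{(5)}(4)] = 1/30240 × (0.00000 − 0.00000) = 0.00000.

S_3 ≈ 27420.0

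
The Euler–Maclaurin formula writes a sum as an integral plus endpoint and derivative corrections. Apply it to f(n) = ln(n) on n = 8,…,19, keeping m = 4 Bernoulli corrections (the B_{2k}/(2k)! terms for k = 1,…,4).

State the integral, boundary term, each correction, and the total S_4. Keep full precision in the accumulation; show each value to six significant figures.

Integral: ∫_8^19 ln(x) dx = 28.3088.
Endpoint term: (f(8) + f(19))/2 = (2.07944 + 2.94444)/2 = 2.51194.
Integral + boundary = 30.8207.
k=1: B_{2}/(2)! × [f^{(1)}(19) − f^{(1)}(8)] = 1/12 × (0.0526316 − 0.125000) = -0.00603070.
Running total after k=1: 30.8147.
k=2: B_{4}/(4)! × [f^{(3)}(19) − f^{(3)}(8)] = −1/720 × (0.000291588 − 0.00390625) = 5.02036e-06.
Running total after k=2: 30.8147.
k=3: B_{6}/(6)! × [f^{(5)}(19) − f^{(5)}(8)] = 1/30240 × (9.69267e-06 − 0.000732422) = -2.38998e-08.
Running total after k=3: 30.8147.
k=4: B_{8}/(8)! × [f^{(7)}(19) − f^{(7)}(8)] = −1/1209600 × (8.05485e-07 − 0.000343323) = 2.83166e-10.

S_4 ≈ 30.8147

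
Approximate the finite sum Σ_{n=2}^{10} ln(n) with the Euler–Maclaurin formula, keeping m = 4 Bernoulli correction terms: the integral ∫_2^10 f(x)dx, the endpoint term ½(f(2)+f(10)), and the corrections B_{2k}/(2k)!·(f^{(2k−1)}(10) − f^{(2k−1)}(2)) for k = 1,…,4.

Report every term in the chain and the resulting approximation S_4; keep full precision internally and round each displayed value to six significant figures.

The integral term ∫_2^10 ln(x) dx = 13.6396.
Endpoint term: (f(2) + f(10))/2 = (0.693147 + 2.30259)/2 = 1.49787.
So far: 15.1374.
Order-1 term: 1/12 · (0.100000 − 0.500000) = -0.0333333.
After k=1: 15.1041.
Order-2 term: −1/720 · (0.00200000 − 0.250000) = 0.000344444.
After k=2: 15.1044.
Order-3 term: 1/30240 · (0.000240000 − 0.750000) = -2.47937e-05.
After k=3: 15.1044.
Order-4 term: −1/1209600 · (7.20000e-05 − 5.62500) = 4.65024e-06.

S_4 ≈ 15.1044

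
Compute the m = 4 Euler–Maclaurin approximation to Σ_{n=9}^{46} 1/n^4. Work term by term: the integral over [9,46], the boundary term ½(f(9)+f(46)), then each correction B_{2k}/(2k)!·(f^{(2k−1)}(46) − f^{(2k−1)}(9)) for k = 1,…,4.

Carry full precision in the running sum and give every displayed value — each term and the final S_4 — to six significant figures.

Integral: ∫_9^46 1/x^4 dx = 0.000453823.
½[f(9) + f(46)] = ½[0.000152416 + 2.23341e-07] = 7.63196e-05.
Integral + boundary = 0.000530142.
Correction k=1: B_{2}/2! · (f^{(1)}(46) − f^{(1)}(9)) = 1/12 · (-1.94210e-08 − (-6.77404e-05)) = 5.64341e-06.
After k=1: 0.000535786.
Correction k=2: B_{4}/4! · (f^{(3)}(46) − f^{(3)}(9)) = −1/720 · (-2.75345e-10 − (-2.50890e-05)) = -3.48455e-08.
After k=2: 0.000535751.
Correction k=3: B_{6}/6! · (f^{(5)}(46) − f^{(5)}(9)) = 1/30240 · (-7.28700e-12 − (-1.73455e-05)) = 5.73594e-10.
After k=3: 0.000535752.
Correction k=4: B_{8}/8! · (f^{(7)}(46) − f^{(7)}(9)) = −1/1209600 · (-3.09939e-13 − (-1.92728e-05)) = -1.59332e-11.

S_4 ≈ 0.000535751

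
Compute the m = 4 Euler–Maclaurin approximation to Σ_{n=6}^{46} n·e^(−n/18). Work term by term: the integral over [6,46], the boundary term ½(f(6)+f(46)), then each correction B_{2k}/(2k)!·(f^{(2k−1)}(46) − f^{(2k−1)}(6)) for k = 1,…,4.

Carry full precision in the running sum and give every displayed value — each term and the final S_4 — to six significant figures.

The integral term ∫_6^46 x·e^(−x/18) dx = 220.090.
Boundary: ½(f(6) + f(46)) = ½(4.29919 + 3.57186) = 3.93552.
Running total after boundary: 224.025.
Order-1 term: 1/12 · (-0.120787 − 0.477688) = -0.0498729.
Partial sum through k=1: 223.975.
Order-2 term: −1/720 · (0.000106515 − 0.00589738) = 8.04286e-06.
Partial sum through k=2: 223.975.
Order-3 term: 1/30240 · (1.80812e-06 − 3.18531e-05) = -9.93552e-10.
Partial sum through k=3: 223.975.
Order-4 term: −1/1209600 · (1.01466e-08 − 1.40446e-07) = 1.07721e-13.

S_4 ≈ 223.975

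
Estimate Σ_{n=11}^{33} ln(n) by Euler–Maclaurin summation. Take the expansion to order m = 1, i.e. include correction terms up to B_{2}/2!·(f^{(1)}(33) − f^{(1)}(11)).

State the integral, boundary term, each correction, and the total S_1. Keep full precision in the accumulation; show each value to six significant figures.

∫_11^33 ln(x) dx evaluates to 67.0079.
Endpoint term: (f(11) + f(33))/2 = (2.39790 + 3.49651)/2 = 2.94720.
So far: 69.9551.
Order-1 term: 1/12 · (0.0303030 − 0.0909091) = -0.00505051.

S_1 ≈ 69.9501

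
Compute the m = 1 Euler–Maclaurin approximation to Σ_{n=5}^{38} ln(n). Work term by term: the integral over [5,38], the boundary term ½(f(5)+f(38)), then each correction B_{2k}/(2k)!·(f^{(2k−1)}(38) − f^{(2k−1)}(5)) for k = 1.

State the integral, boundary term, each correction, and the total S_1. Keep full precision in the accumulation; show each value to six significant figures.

S_1 ≈ 99.7901

∫_5^38 ln(x) dx evaluates to 97.1811.
Boundary: ½(f(5) + f(38)) = ½(1.60944 + 3.63759) = 2.62351.
Running total after boundary: 99.8046.
Order-1 term: 1/12 · (0.0263158 − 0.200000) = -0.0144737.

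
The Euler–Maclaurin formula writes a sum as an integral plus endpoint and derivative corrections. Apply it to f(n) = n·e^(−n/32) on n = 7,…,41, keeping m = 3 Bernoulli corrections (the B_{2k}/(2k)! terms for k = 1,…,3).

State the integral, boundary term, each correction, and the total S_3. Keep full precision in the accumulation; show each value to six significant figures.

S_3 ≈ 362.559

Integral: ∫_7^41 x·e^(−x/32) dx = 354.112.
½[f(7) + f(41)] = ½[5.62466 + 11.3853] = 8.50497.
Integral + boundary = 362.617.
k=1: B_{2}/(2)! × [f^{(1)}(41) − f^{(1)}(7)] = 1/12 × (-0.0781003 − 0.627752) = -0.0588210.
After k=1: 362.559.
k=2: B_{4}/(4)! × [f^{(3)}(41) − f^{(3)}(7)] = −1/720 × (0.000466093 − 0.00218242) = 2.38379e-06.
After k=2: 362.559.
k=3: B_{6}/(6)! × [f^{(5)}(41) − f^{(5)}(7)] = 1/30240 × (9.84821e-07 − 3.66387e-06) = -8.85928e-11.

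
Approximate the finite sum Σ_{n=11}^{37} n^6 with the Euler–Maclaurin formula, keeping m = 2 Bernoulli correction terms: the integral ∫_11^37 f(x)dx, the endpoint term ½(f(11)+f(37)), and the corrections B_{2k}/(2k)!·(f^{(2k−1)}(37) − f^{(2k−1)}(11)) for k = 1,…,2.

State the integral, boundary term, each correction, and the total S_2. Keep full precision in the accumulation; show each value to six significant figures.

S_2 ≈ 1.48772e+10

∫_11^37 x^6 dx evaluates to 1.35589e+10.
½[f(11) + f(37)] = ½[1.77156e+06 + 2.56573e+09] = 1.28375e+09.
Integral + boundary = 1.48427e+10.
k=1: B_{2}/(2)! × [f^{(1)}(37) − f^{(1)}(11)] = 1/12 × (4.16064e+08 − 966306) = 3.45915e+07.
After k=1: 1.48773e+10.
k=2: B_{4}/(4)! × [f^{(3)}(37) − f^{(3)}(11)] = −1/720 × (6.07836e+06 − 159720) = -8220.33.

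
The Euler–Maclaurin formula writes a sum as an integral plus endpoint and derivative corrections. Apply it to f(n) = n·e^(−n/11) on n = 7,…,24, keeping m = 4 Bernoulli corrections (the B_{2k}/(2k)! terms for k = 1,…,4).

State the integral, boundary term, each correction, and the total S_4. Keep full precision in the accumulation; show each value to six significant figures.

S_4 ≈ 64.5215

Integral: ∫_7^24 x·e^(−x/11) dx = 61.3423.
½[f(7) + f(24)] = ½[3.70449 + 2.70807] = 3.20628.
Running total after boundary: 64.5486.
Order-1 term: 1/12 · (-0.133352 − 0.192441) = -0.0271494.
Partial sum through k=1: 64.5214.
Order-2 term: −1/720 · (0.000762979 − 0.0103378) = 1.32983e-05.
Partial sum through k=2: 64.5215.
Order-3 term: 1/30240 · (2.17193e-05 − 0.000157728) = -4.49764e-09.
Partial sum through k=3: 64.5215.
Order-4 term: −1/1209600 · (3.06885e-07 − 1.90099e-06) = 1.31788e-12.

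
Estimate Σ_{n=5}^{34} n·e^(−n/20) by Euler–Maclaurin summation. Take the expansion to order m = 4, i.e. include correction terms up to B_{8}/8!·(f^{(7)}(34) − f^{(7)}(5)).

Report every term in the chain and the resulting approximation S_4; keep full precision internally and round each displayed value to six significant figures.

S_4 ≈ 197.095

Integral: ∫_5^34 x·e^(−x/20) dx = 192.102.
½[f(5) + f(34)] = ½[3.89400 + 6.21124] = 5.05262.
Integral + boundary = 197.155.
Correction k=1: B_{2}/2! · (f^{(1)}(34) − f^{(1)}(5)) = 1/12 · (-0.127878 − 0.584101) = -0.0593316.
Running total after k=1: 197.095.
Correction k=2: B_{4}/4! · (f^{(3)}(34) − f^{(3)}(5)) = −1/720 · (0.000593721 − 0.00535426) = 6.61185e-06.
Running total after k=2: 197.095.
Correction k=3: B_{6}/6! · (f^{(5)}(34) − f^{(5)}(5)) = 1/30240 · (3.76785e-06 − 2.31206e-05) = -6.39974e-10.
Running total after k=3: 197.095.
Correction k=4: B_{8}/8! · (f^{(7)}(34) − f^{(7)}(5)) = −1/1209600 · (1.51285e-08 − 8.21391e-08) = 5.53990e-14.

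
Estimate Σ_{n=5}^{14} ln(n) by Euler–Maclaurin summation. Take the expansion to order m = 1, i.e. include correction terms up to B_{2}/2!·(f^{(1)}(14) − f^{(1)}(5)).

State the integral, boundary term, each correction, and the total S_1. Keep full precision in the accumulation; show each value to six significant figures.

Integral: ∫_5^14 ln(x) dx = 19.8996.
½[f(5) + f(14)] = ½[1.60944 + 2.63906] = 2.12425.
Integral + boundary = 22.0239.
Order-1 term: 1/12 · (0.0714286 − 0.200000) = -0.0107143.

S_1 ≈ 22.0131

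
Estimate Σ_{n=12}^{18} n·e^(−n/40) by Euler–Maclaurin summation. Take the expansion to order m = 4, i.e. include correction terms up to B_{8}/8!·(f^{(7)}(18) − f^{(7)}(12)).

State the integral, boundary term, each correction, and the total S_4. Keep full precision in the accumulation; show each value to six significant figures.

S_4 ≈ 71.7742

Integral: ∫_12^18 x·e^(−x/40) dx = 61.6046.
Boundary: ½(f(12) + f(18)) = ½(8.88982 + 11.4773) = 10.1836.
Integral + boundary = 71.7881.
k=1: B_{2}/(2)! × [f^{(1)}(18) − f^{(1)}(12)] = 1/12 × (0.350695 − 0.518573) = -0.0139898.
After k=1: 71.7742.
k=2: B_{4}/(4)! × [f^{(3)}(18) − f^{(3)}(12)] = −1/720 × (0.00101622 − 0.00125013) = 3.24876e-07.
After k=2: 71.7742.
k=3: B_{6}/(6)! × [f^{(5)}(18) − f^{(5)}(12)] = 1/30240 × (1.13328e-06 − 1.36010e-06) = -7.50038e-12.
After k=3: 71.7742.
k=4: B_{8}/(8)! × [f^{(7)}(18) − f^{(7)}(12)] = −1/1209600 × (1.01964e-09 − 1.21179e-09) = 1.58848e-16.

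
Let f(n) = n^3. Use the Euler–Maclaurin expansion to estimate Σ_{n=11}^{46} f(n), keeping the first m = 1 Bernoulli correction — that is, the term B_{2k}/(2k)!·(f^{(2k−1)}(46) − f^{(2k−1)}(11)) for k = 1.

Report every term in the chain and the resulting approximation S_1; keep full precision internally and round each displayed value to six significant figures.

S_1 ≈ 1.16554e+06

∫_11^46 x^3 dx evaluates to 1.11570e+06.
Boundary: ½(f(11) + f(46)) = ½(1331.00 + 97336.0) = 49333.5.
So far: 1.16504e+06.
Order-1 term: 1/12 · (6348.00 − 363.000) = 498.750.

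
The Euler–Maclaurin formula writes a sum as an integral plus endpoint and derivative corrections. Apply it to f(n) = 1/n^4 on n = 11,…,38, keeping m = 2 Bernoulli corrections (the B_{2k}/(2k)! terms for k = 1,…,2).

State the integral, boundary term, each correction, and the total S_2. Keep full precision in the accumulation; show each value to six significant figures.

∫_11^38 1/x^4 dx evaluates to 0.000244364.
Boundary: ½(f(11) + f(38)) = ½(6.83013e-05 + 4.79585e-07) = 3.43905e-05.
So far: 0.000278754.
k=1: B_{2}/(2)! × [f^{(1)}(38) − f^{(1)}(11)] = 1/12 × (-5.04826e-08 − (-2.48369e-05)) = 2.06553e-06.
Partial sum through k=1: 0.000280820.
k=2: B_{4}/(4)! × [f^{(3)}(38) − f^{(3)}(11)] = −1/720 × (-1.04881e-09 − (-6.15790e-06)) = -8.55118e-09.

S_2 ≈ 0.000280811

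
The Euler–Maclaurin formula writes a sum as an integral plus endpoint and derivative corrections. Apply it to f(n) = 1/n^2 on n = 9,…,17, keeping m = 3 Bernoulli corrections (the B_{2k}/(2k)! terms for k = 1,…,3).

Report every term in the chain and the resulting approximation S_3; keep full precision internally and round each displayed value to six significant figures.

Integral: ∫_9^17 1/x^2 dx = 0.0522876.
Boundary: ½(f(9) + f(17)) = ½(0.0123457 + 0.00346021) = 0.00790294.
So far: 0.0601905.
k=1: B_{2}/(2)! × [f^{(1)}(17) − f^{(1)}(9)] = 1/12 × (-0.000407083 − (-0.00274348)) = 0.000194700.
After k=1: 0.0603852.
k=2: B_{4}/(4)! × [f^{(3)}(17) − f^{(3)}(9)] = −1/720 × (-1.69031e-05 − (-0.000406442)) = -5.41026e-07.
After k=2: 0.0603847.
k=3: B_{6}/(6)! × [f^{(5)}(17) − f^{(5)}(9)] = 1/30240 × (-1.75465e-06 − (-0.000150534)) = 4.91996e-09.

S_3 ≈ 0.0603847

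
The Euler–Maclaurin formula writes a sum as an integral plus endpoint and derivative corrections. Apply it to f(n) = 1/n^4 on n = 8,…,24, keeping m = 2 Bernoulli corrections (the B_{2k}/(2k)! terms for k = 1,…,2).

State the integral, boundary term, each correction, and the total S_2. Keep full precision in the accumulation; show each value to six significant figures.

∫_8^24 1/x^4 dx evaluates to 0.000626929.
½[f(8) + f(24)] = ½[0.000244141 + 3.01408e-06] = 0.000123577.
Integral + boundary = 0.000750506.
Correction k=1: B_{2}/2! · (f^{(1)}(24) − f^{(1)}(8)) = 1/12 · (-5.02347e-07 − (-0.000122070)) = 1.01307e-05.
Running total after k=1: 0.000760637.
Correction k=2: B_{4}/4! · (f^{(3)}(24) − f^{(3)}(8)) = −1/720 · (-2.61639e-08 − (-5.72205e-05)) = -7.94365e-08.

S_2 ≈ 0.000760558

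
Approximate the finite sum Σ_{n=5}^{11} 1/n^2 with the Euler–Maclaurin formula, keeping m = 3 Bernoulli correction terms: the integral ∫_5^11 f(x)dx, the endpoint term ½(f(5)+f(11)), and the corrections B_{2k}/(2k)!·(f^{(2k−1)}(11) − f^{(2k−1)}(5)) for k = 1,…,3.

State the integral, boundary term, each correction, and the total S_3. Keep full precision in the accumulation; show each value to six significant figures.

∫_5^11 1/x^2 dx evaluates to 0.109091.
Boundary: ½(f(5) + f(11)) = ½(0.0400000 + 0.00826446) = 0.0241322.
So far: 0.133223.
Correction k=1: B_{2}/2! · (f^{(1)}(11) − f^{(1)}(5)) = 1/12 · (-0.00150263 − (-0.0160000)) = 0.00120811.
After k=1: 0.134431.
Correction k=2: B_{4}/4! · (f^{(3)}(11) − f^{(3)}(5)) = −1/720 · (-0.000149021 − (-0.00768000)) = -1.04597e-05.
After k=2: 0.134421.
Correction k=3: B_{6}/6! · (f^{(5)}(11) − f^{(5)}(5)) = 1/30240 · (-3.69474e-05 − (-0.00921600)) = 3.03540e-07.

S_3 ≈ 0.134421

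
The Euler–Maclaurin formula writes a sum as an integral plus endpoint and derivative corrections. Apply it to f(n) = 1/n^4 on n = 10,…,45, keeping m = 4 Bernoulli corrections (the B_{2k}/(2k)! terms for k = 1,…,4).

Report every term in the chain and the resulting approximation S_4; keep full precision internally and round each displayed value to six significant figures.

Integral: ∫_10^45 1/x^4 dx = 0.000329675.
½[f(10) + f(45)] = ½[0.000100000 + 2.43865e-07] = 5.01219e-05.
Integral + boundary = 0.000379797.
Correction k=1: B_{2}/2! · (f^{(1)}(45) − f^{(1)}(10)) = 1/12 · (-2.16769e-08 − (-4.00000e-05)) = 3.33153e-06.
After k=1: 0.000383129.
Correction k=2: B_{4}/4! · (f^{(3)}(45) − f^{(3)}(10)) = −1/720 · (-3.21139e-10 − (-1.20000e-05)) = -1.66662e-08.
After k=2: 0.000383112.
Correction k=3: B_{6}/6! · (f^{(5)}(45) − f^{(5)}(10)) = 1/30240 · (-8.88089e-12 − (-6.72000e-06)) = 2.22222e-10.
After k=3: 0.000383112.
Correction k=4: B_{8}/8! · (f^{(7)}(45) − f^{(7)}(10)) = −1/1209600 · (-3.94706e-13 − (-6.04800e-06)) = -5.00000e-12.

S_4 ≈ 0.000383112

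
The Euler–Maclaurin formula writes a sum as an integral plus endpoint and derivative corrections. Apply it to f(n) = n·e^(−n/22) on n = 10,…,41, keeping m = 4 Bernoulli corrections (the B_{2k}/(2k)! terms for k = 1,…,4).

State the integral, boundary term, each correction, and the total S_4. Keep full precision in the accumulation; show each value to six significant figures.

S_4 ≈ 238.189

∫_10^41 x·e^(−x/22) dx evaluates to 231.875.
½[f(10) + f(41)] = ½[6.34736 + 6.35941] = 6.35339.
Running total after boundary: 238.229.
Correction k=1: B_{2}/2! · (f^{(1)}(41) − f^{(1)}(10)) = 1/12 · (-0.133957 − 0.346220) = -0.0400147.
Partial sum through k=1: 238.189.
Correction k=2: B_{4}/4! · (f^{(3)}(41) − f^{(3)}(10)) = −1/720 · (0.000364171 − 0.00333821) = 4.13061e-06.
Partial sum through k=2: 238.189.
Correction k=3: B_{6}/6! · (f^{(5)}(41) − f^{(5)}(10)) = 1/30240 · (2.07668e-06 − 1.23163e-05) = -3.38612e-10.
Partial sum through k=3: 238.189.
Correction k=4: B_{8}/8! · (f^{(7)}(41) − f^{(7)}(10)) = −1/1209600 · (7.02672e-09 − 3.66435e-08) = 2.44848e-14.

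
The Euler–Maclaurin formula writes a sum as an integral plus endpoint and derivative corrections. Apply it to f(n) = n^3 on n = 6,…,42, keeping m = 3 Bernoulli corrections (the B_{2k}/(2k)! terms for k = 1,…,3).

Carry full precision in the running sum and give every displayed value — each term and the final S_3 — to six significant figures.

S_3 ≈ 815184

∫_6^42 x^3 dx evaluates to 777600.
Endpoint term: (f(6) + f(42))/2 = (216.000 + 74088.0)/2 = 37152.0.
Running total after boundary: 814752.
Correction k=1: B_{2}/2! · (f^{(1)}(42) − f^{(1)}(6)) = 1/12 · (5292.00 − 108.000) = 432.000.
Running total after k=1: 815184.
Correction k=2: B_{4}/4! · (f^{(3)}(42) − f^{(3)}(6)) = −1/720 · (6.00000 − 6.00000) = 0.00000.
Running total after k=2: 815184.
Correction k=3: B_{6}/6! · (f^{(5)}(42) − f^{(5)}(6)) = 1/30240 · (0.00000 − 0.00000) = 0.00000.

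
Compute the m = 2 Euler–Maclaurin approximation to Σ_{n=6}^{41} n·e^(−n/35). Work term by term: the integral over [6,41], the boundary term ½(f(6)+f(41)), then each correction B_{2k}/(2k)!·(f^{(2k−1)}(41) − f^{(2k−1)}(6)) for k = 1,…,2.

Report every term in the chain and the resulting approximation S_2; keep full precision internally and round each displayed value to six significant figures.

S_2 ≈ 393.351

∫_6^41 x·e^(−x/35) dx evaluates to 384.533.
Endpoint term: (f(6) + f(41))/2 = (5.05476 + 12.7069)/2 = 8.88082.
So far: 393.414.
k=1: B_{2}/(2)! × [f^{(1)}(41) − f^{(1)}(6)] = 1/12 × (-0.0531298 − 0.698039) = -0.0625974.
Partial sum through k=1: 393.351.
k=2: B_{4}/(4)! × [f^{(3)}(41) − f^{(3)}(6)] = −1/720 × (0.000462627 − 0.00194527) = 2.05923e-06.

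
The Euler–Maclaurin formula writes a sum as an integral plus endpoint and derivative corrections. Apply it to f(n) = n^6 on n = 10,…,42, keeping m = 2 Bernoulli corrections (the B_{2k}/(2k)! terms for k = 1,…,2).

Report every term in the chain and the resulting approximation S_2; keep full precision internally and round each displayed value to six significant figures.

Integral: ∫_10^42 x^6 dx = 3.29328e+10.
Endpoint term: (f(10) + f(42))/2 = (1.00000e+06 + 5.48903e+09)/2 = 2.74502e+09.
Integral + boundary = 3.56778e+10.
Order-1 term: 1/12 · (7.84147e+08 − 600000) = 6.52956e+07.
Running total after k=1: 3.57431e+10.
Order-2 term: −1/720 · (8.89056e+06 − 120000) = -12181.3.

S_2 ≈ 3.57431e+10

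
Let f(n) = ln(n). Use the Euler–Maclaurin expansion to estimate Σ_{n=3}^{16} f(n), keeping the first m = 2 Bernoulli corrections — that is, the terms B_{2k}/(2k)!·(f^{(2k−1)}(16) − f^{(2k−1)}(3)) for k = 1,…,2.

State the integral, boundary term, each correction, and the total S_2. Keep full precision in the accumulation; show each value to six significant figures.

S_2 ≈ 29.9787

The integral term ∫_3^16 ln(x) dx = 28.0656.
½[f(3) + f(16)] = ½[1.09861 + 2.77259] = 1.93560.
So far: 30.0012.
k=1: B_{2}/(2)! × [f^{(1)}(16) − f^{(1)}(3)] = 1/12 × (0.0625000 − 0.333333) = -0.0225694.
After k=1: 29.9786.
k=2: B_{4}/(4)! × [f^{(3)}(16) − f^{(3)}(3)] = −1/720 × (0.000488281 − 0.0740741) = 0.000102202.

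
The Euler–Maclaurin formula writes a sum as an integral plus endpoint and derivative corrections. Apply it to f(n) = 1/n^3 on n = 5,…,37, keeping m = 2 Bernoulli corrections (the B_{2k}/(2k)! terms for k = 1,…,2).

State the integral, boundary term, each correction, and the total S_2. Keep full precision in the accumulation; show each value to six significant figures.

Integral: ∫_5^37 1/x^3 dx = 0.0196348.
Boundary: ½(f(5) + f(37)) = ½(0.00800000 + 1.97422e-05) = 0.00400987.
Running total after boundary: 0.0236446.
Correction k=1: B_{2}/2! · (f^{(1)}(37) − f^{(1)}(5)) = 1/12 · (-1.60072e-06 − (-0.00480000)) = 0.000399867.
Partial sum through k=1: 0.0240445.
Correction k=2: B_{4}/4! · (f^{(3)}(37) − f^{(3)}(5)) = −1/720 · (-2.33852e-08 − (-0.00384000)) = -5.33330e-06.

S_2 ≈ 0.0240392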